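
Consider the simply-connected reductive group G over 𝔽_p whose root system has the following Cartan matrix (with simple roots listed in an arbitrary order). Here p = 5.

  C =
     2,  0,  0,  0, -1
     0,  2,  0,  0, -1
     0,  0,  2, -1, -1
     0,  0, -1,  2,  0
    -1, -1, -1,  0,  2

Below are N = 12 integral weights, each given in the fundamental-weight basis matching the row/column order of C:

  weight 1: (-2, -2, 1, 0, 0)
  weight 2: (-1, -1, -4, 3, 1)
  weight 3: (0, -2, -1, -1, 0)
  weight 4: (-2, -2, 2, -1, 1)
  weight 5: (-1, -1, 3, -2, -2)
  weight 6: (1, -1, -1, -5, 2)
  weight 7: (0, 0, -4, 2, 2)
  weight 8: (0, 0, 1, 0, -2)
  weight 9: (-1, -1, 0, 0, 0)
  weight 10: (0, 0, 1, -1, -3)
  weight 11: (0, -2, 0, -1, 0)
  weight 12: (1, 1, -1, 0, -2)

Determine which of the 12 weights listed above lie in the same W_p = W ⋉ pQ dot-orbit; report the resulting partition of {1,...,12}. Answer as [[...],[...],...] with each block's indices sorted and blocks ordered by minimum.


Root system D_5: the 5×5 matrix C matches after relabeling.

Each λ_j+ρ reduced to Ā_5; 5-tuples below use C's row order:

  λ_1 → (0, 0, 1, 1, 1)
  λ_2 → (0, 0, 1, 1, 1)
  λ_3 → (1, 1, 0, 0, 0)
  λ_4 → (1, 1, 0, 0, 0)
  λ_5 → (0, 0, 1, 1, 1)
  λ_6 → (1, 1, 0, 0, 0)
  λ_7 → (1, 1, 0, 0, 0)
  λ_8 → (0, 0, 1, 1, 1)
  λ_9 → (0, 0, 1, 1, 1)
  λ_10 → (1, 1, 0, 0, 0)
  λ_11 → (1, 1, 1, 0, 0)
  λ_12 → (1, 1, 1, 0, 0)

Linkage partition of the 12 weights (3 classes, p=5):

[[1, 2, 5, 8, 9], [3, 4, 6, 7, 10], [11, 12]]


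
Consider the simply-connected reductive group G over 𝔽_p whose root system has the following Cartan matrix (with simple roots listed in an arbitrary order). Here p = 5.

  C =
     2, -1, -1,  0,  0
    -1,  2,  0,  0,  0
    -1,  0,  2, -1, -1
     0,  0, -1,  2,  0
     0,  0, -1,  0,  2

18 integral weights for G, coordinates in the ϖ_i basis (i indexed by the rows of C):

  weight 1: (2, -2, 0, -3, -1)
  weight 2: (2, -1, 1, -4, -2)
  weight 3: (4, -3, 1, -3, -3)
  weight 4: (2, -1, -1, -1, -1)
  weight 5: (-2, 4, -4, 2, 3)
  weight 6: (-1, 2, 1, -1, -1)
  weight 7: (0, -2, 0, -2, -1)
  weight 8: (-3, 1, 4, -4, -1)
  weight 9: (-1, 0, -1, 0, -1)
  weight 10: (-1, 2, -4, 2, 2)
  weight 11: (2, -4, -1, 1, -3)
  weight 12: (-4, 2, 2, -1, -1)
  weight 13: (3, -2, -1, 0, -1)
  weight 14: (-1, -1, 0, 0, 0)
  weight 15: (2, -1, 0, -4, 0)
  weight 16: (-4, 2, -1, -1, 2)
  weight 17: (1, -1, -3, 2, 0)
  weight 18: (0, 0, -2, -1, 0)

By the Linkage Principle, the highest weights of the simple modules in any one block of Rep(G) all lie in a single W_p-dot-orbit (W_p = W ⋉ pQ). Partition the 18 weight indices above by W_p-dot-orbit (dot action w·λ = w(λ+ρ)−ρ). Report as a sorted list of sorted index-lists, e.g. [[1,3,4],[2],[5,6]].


D_5 Cartan matrix, 5 simple roots permuted; ρ=(1,1,1,1,1).

W_5-reps of the 18 weights in Ā_5 (same 5-coord order as C):

  λ_1 → (1, 1, 0, 1, 1)
  λ_2 → (0, 0, 1, 1, 1)
  λ_3 → (2, 0, 0, 0, 0)
  λ_4 → (2, 0, 0, 0, 0)
  λ_5 → (0, 1, 0, 1, 0)
  λ_6 → (2, 1, 0, 0, 0)
  λ_7 → (0, 1, 0, 1, 0)
  λ_8 → (0, 0, 0, 3, 0)
  λ_9 → (0, 1, 0, 1, 0)
  λ_10 → (2, 0, 0, 0, 0)
  λ_11 → (2, 1, 0, 0, 0)
  λ_12 → (2, 0, 0, 0, 0)
  λ_13 → (0, 1, 0, 1, 0)
  λ_14 → (0, 0, 1, 1, 1)
  λ_15 → (0, 0, 1, 1, 1)
  λ_16 → (0, 0, 0, 3, 0)
  λ_17 → (0, 0, 1, 1, 1)
  λ_18 → (0, 1, 0, 1, 0)

Grouping the 18 weights by Ā_5-representative: 6 linkage classes.

[[1], [2, 14, 15, 17], [3, 4, 10, 12], [5, 7, 9, 13, 18], [6, 11], [8, 16]]


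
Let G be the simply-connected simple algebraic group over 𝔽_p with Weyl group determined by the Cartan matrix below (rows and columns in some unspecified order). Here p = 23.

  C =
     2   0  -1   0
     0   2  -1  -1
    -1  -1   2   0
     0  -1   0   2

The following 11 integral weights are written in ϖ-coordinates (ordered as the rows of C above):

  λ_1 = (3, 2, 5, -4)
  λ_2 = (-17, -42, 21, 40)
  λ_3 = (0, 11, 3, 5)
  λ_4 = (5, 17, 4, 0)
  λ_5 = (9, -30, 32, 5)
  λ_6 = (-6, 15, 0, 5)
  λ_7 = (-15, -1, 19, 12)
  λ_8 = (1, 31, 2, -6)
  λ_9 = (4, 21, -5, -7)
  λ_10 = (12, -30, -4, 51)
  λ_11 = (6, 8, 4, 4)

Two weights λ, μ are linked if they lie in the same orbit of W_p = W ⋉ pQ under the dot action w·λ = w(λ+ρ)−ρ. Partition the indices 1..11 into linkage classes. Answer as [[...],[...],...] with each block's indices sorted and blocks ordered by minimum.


Dynkin diagram of C (from the 6 off-diagonal −1 entries): A_4.

Ā_23 reps of the 11 weights (A_4, coords as presented):

  1: (4, 0, 6, 3);  2: (1, 12, 4, 6);  3: (1, 12, 4, 6);  4: (1, 12, 4, 6);  5: (4, 0, 6, 3);  6: (1, 12, 4, 6);  7: (4, 0, 6, 3);  8: (4, 9, 5, 2);  9: (1, 12, 4, 6);  10: (4, 0, 6, 3);  11: (4, 9, 5, 2)

Linkage partition of the 11 weights (3 classes, p=23):

[[1, 5, 7, 10], [2, 3, 4, 6, 9], [8, 11]]


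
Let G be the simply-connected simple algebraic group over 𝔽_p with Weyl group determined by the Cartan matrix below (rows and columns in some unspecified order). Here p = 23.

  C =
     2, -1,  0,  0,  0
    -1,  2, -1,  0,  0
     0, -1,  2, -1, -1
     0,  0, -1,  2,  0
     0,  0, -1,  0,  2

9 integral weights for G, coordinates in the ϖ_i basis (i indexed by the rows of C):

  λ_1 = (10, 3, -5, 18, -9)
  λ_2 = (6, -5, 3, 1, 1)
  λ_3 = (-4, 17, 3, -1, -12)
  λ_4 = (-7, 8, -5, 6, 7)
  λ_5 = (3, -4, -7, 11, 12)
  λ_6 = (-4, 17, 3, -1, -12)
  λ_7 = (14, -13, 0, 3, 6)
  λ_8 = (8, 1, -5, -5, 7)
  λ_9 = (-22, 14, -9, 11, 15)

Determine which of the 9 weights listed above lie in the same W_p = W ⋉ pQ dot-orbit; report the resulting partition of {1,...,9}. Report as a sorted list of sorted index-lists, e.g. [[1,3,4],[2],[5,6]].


Type D_5, rank 5, |W|=1920; reorder rows/cols to standard.

λ_j+ρ reflected into Ā_23 (⟨·,θ^∨⟩≤23); 5-tuples as given:

  [1] (3, 1, 0, 7, 4) · [2] (3, 4, 0, 2, 2) · [3] (3, 1, 0, 7, 4) · [4] (5, 1, 3, 3, 4) · [5] (5, 1, 3, 3, 4) · [6] (3, 1, 0, 7, 4) · [7] (3, 1, 0, 7, 4) · [8] (3, 4, 0, 2, 2) · [9] (3, 4, 0, 2, 2)

Grouping the 9 weights by Ā_23-representative: 3 linkage classes.

[[1, 3, 6, 7], [2, 8, 9], [4, 5]]


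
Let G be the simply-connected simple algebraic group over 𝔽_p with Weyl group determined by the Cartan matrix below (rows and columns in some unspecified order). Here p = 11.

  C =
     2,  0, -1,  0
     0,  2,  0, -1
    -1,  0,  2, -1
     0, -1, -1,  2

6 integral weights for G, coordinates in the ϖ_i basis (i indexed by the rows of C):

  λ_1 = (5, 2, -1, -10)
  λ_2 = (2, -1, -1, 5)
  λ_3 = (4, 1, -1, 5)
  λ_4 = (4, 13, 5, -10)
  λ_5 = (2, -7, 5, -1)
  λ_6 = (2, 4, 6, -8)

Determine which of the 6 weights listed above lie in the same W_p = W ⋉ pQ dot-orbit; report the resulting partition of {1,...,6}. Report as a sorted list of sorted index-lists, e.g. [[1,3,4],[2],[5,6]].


A_4 Cartan matrix, 4 simple roots permuted; ρ=(1,1,1,1).

Each λ_j+ρ reduced to Ā_11; 4-tuples below use C's row order:

  λ_1 → (3, 0, 0, 6);  λ_2 → (3, 0, 0, 6);  λ_3 → (3, 0, 0, 6);  λ_4 → (3, 0, 0, 6);  λ_5 → (3, 0, 0, 6);  λ_6 → (3, 2, 0, 5)

The 6 indices split into 2 linkage classes (same alcove rep ⇔ same W_11-dot-orbit):

[[1, 2, 3, 4, 5], [6]]


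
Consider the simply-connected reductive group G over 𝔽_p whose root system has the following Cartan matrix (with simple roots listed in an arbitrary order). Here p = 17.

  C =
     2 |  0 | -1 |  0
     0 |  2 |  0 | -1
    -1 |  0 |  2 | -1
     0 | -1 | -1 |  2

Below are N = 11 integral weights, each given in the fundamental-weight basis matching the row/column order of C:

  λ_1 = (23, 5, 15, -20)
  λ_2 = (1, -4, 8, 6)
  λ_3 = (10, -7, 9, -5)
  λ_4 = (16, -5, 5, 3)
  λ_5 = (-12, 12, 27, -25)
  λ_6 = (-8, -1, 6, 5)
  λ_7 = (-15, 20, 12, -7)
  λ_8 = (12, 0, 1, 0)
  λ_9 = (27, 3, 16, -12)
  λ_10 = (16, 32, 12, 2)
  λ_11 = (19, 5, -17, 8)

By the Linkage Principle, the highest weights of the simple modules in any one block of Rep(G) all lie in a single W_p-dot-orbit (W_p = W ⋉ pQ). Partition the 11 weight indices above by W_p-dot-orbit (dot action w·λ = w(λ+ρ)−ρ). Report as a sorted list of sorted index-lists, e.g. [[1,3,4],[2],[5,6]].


A_4 Cartan matrix, 4 simple roots permuted; ρ=(1,1,1,1).

Folding the 11 weights λ_j+ρ into Ā_17 (reps in the given 4-coord order):

  1: (4, 3, 2, 1);  2: (1, 2, 9, 4);  3: (7, 0, 0, 6);  4: (7, 0, 0, 6);  5: (7, 0, 0, 6);  6: (7, 0, 0, 6);  7: (4, 3, 2, 1);  8: (13, 1, 2, 1);  9: (7, 0, 0, 6);  10: (13, 1, 2, 1);  11: (1, 2, 9, 4)

Grouping the 11 weights by Ā_17-representative: 4 linkage classes.

[[1, 7], [2, 11], [3, 4, 5, 6, 9], [8, 10]]


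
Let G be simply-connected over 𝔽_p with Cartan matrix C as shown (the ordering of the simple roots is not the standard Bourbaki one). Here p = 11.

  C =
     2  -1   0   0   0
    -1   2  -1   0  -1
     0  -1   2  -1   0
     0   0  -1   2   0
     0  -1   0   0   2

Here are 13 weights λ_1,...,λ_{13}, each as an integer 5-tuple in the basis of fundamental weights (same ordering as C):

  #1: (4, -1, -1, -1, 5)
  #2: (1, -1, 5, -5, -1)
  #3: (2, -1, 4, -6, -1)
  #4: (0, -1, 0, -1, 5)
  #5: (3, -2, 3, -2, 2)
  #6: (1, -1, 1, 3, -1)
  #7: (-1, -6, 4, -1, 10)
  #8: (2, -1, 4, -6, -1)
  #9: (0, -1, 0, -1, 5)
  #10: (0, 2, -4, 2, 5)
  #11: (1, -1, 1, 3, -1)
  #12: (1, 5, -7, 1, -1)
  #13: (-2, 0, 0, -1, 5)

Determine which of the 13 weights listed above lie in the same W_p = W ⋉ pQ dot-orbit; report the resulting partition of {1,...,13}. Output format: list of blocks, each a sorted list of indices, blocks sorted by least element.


Root system D_5: the 5×5 matrix C matches after relabeling.

Ā_11 reps of the 13 weights (D_5, coords as presented):

  λ_1+ρ ↦ (5, 0, 0, 0, 6)
  λ_2+ρ ↦ (2, 0, 2, 4, 0)
  λ_3+ρ ↦ (3, 0, 0, 5, 0)
  λ_4+ρ ↦ (1, 0, 1, 0, 6)
  λ_5+ρ ↦ (3, 1, 1, 1, 2)
  λ_6+ρ ↦ (2, 0, 2, 4, 0)
  λ_7+ρ ↦ (5, 0, 0, 0, 6)
  λ_8+ρ ↦ (3, 0, 0, 5, 0)
  λ_9+ρ ↦ (1, 0, 1, 0, 6)
  λ_10+ρ ↦ (1, 0, 1, 0, 6)
  λ_11+ρ ↦ (2, 0, 2, 4, 0)
  λ_12+ρ ↦ (2, 0, 2, 4, 0)
  λ_13+ρ ↦ (1, 0, 1, 0, 6)

Linkage partition of the 13 weights (5 classes, p=11):

[[1, 7], [2, 6, 11, 12], [3, 8], [4, 9, 10, 13], [5]]


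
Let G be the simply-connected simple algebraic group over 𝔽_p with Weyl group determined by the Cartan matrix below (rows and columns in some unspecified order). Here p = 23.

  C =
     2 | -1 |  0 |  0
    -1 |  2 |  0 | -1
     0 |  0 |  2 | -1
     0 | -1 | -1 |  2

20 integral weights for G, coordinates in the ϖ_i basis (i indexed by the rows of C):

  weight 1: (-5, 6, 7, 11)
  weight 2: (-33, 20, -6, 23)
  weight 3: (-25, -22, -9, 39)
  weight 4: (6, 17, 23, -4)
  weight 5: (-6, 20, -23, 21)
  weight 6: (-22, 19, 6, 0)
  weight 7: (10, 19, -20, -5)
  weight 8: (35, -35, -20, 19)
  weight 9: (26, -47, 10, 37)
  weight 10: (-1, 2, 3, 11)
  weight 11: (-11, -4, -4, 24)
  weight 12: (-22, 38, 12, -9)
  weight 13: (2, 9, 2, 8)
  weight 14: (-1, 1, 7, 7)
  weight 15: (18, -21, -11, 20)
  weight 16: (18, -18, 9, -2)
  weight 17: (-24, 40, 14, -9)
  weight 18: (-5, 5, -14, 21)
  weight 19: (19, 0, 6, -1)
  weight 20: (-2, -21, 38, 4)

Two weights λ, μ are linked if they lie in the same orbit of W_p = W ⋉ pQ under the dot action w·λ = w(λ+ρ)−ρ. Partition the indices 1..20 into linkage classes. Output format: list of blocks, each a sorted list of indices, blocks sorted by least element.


A_4 Cartan matrix, 4 simple roots permuted; ρ=(1,1,1,1).

W_23-reps of the 20 weights in Ā_23 (same 4-coord order as C):

  λ_1 → (0, 3, 4, 12)
  λ_2 → (1, 1, 8, 9)
  λ_3 → (1, 1, 8, 9)
  λ_4 → (15, 1, 2, 0)
  λ_5 → (15, 1, 2, 0)
  λ_6 → (15, 1, 2, 0)
  λ_7 → (0, 3, 4, 12)
  λ_8 → (1, 10, 1, 9)
  λ_9 → (0, 3, 4, 12)
  λ_10 → (0, 3, 4, 12)
  λ_11 → (1, 10, 1, 9)
  λ_12 → (0, 2, 8, 8)
  λ_13 → (1, 10, 1, 9)
  λ_14 → (0, 2, 8, 8)
  λ_15 → (1, 10, 1, 9)
  λ_16 → (1, 1, 8, 9)
  λ_17 → (0, 2, 8, 8)
  λ_18 → (1, 1, 8, 9)
  λ_19 → (15, 1, 2, 0)
  λ_20 → (15, 1, 2, 0)

Partition of {1..20} into 5 W_23-dot-orbits:

[[1, 7, 9, 10], [2, 3, 16, 18], [4, 5, 6, 19, 20], [8, 11, 13, 15], [12, 14, 17]]


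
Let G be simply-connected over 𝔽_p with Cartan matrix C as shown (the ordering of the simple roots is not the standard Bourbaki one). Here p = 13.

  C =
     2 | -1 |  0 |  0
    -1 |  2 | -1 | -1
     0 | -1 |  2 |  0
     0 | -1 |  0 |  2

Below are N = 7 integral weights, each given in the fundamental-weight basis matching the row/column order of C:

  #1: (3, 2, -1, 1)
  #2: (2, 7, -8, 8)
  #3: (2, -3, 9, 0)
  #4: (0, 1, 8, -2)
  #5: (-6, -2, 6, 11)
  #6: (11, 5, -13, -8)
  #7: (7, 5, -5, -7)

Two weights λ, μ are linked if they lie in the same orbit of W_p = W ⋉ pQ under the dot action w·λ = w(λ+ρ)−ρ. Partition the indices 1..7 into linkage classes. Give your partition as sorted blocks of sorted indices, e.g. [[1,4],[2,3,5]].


D_4 Cartan matrix, 4 simple roots permuted; ρ=(1,1,1,1).

Folding the 7 weights λ_j+ρ into Ā_13 (reps in the given 4-coord order):

  λ_1+ρ ↦ (4, 3, 0, 2)
  λ_2+ρ ↦ (4, 3, 0, 2)
  λ_3+ρ ↦ (1, 1, 8, 1)
  λ_4+ρ ↦ (1, 1, 9, 1)
  λ_5+ρ ↦ (1, 0, 1, 6)
  λ_6+ρ ↦ (1, 0, 1, 6)
  λ_7+ρ ↦ (4, 3, 0, 2)

4 distinct reps among the 7 weights ⇒ 4 W_13-linkage classes:

[[1, 2, 7], [3], [4], [5, 6]]


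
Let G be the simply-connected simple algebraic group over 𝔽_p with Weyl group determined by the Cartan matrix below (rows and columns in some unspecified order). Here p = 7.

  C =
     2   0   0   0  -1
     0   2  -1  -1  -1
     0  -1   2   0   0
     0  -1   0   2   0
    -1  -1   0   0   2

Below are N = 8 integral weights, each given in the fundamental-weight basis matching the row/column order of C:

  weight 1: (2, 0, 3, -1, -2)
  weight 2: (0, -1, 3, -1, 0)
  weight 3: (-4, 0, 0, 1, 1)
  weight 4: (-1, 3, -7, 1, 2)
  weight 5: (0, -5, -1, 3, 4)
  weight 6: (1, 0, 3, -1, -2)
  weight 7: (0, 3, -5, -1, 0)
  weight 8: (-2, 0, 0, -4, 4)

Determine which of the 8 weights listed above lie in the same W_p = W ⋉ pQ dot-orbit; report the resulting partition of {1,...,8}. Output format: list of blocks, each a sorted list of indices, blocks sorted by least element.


C ↔ D_5 under row/col permutation; |W(D_5)| = 1920.

Folding the 8 weights λ_j+ρ into Ā_7 (reps in the given 5-coord order):

    [1] (2, 0, 4, 0, 0)
    [2] (1, 0, 4, 0, 1)
    [3] (2, 0, 1, 2, 1)
    [4] (2, 0, 4, 0, 0)
    [5] (1, 0, 4, 0, 1)
    [6] (1, 0, 4, 0, 1)
    [7] (1, 0, 4, 0, 1)
    [8] (1, 1, 1, 1, 0)

Linkage partition of the 8 weights (4 classes, p=7):

[[1, 4], [2, 5, 6, 7], [3], [8]]


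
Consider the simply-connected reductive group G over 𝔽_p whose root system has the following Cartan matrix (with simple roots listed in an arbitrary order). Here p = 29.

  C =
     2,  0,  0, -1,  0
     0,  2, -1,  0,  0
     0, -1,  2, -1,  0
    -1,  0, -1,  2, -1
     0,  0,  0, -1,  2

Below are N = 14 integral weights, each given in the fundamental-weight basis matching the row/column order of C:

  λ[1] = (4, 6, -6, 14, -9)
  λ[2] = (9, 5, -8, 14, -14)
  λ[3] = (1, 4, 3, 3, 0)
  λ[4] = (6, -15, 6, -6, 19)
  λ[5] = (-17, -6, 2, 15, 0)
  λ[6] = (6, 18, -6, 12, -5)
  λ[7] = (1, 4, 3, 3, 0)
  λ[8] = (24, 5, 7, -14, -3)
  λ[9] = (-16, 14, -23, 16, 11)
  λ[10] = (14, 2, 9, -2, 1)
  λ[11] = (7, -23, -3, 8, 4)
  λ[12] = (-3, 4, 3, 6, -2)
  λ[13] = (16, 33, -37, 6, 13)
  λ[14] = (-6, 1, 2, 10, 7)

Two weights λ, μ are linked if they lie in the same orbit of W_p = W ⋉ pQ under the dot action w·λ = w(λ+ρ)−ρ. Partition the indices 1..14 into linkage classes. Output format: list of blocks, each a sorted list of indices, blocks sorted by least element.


C ↔ D_5 under row/col permutation; |W(D_5)| = 1920.

W_29-reps of the 14 weights in Ā_29 (same 5-coord order as C):

  λ_1 → (5, 2, 5, 2, 8)
  λ_2 → (5, 1, 1, 5, 8)
  λ_3 → (2, 5, 4, 4, 1)
  λ_4 → (5, 2, 5, 2, 8)
  λ_5 → (14, 3, 0, 1, 1)
  λ_6 → (2, 5, 4, 4, 1)
  λ_7 → (2, 5, 4, 4, 1)
  λ_8 → (5, 1, 1, 5, 8)
  λ_9 → (5, 2, 5, 2, 8)
  λ_10 → (14, 3, 0, 1, 1)
  λ_11 → (5, 2, 5, 2, 8)
  λ_12 → (2, 5, 4, 4, 1)
  λ_13 → (5, 2, 5, 2, 8)
  λ_14 → (5, 1, 1, 5, 8)

Grouping the 14 weights by Ā_29-representative: 4 linkage classes.

[[1, 4, 9, 11, 13], [2, 8, 14], [3, 6, 7, 12], [5, 10]]


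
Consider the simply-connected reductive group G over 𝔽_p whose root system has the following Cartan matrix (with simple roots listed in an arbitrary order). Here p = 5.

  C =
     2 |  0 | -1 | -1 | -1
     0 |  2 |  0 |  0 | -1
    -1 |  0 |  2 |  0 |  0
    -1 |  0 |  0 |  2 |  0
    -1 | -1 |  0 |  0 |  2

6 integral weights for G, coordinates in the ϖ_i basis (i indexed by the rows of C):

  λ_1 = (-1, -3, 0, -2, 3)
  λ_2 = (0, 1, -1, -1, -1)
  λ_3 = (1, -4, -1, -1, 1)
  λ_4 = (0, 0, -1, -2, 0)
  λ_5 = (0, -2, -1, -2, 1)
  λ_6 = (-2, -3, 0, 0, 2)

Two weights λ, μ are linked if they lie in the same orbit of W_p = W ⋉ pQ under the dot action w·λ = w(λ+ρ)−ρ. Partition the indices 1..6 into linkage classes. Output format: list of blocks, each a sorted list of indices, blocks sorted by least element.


Dynkin diagram of C (from the 8 off-diagonal −1 entries): D_5.

Folding the 6 weights λ_j+ρ into Ā_5 (reps in the given 5-coord order):

  1: (1, 2, 0, 0, 0)
  2: (1, 2, 0, 0, 0)
  3: (1, 2, 0, 0, 0)
  4: (0, 1, 0, 1, 1)
  5: (0, 1, 0, 1, 1)
  6: (1, 2, 0, 0, 0)

These 6 weights hit 2 W_5-dot-orbits; sizes (4, 2):

[[1, 2, 3, 6], [4, 5]]


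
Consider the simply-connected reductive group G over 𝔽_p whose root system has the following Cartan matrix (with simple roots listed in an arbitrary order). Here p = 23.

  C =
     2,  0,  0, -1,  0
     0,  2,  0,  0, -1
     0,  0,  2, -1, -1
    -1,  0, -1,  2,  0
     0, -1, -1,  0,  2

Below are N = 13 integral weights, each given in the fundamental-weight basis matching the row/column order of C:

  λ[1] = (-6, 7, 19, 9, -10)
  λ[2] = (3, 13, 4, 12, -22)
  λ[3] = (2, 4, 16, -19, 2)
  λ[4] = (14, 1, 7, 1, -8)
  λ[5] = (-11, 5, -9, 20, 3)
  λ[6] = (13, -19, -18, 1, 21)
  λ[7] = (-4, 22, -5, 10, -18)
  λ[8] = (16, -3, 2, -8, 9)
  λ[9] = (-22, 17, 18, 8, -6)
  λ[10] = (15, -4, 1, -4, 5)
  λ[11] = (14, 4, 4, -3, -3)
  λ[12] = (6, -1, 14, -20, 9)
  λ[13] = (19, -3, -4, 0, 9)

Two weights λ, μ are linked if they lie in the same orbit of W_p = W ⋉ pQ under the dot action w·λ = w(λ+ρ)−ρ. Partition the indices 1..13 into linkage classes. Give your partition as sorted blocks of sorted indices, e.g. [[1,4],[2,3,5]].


A_5 Cartan matrix, 5 simple roots permuted; ρ=(1,1,1,1,1).

Ā_23 reps of the 13 weights (A_5, coords as presented):

  λ_1+ρ ↦ (1, 5, 11, 3, 2) · λ_2+ρ ↦ (1, 5, 11, 3, 2) · λ_3+ρ ↦ (13, 3, 1, 2, 2) · λ_4+ρ ↦ (13, 3, 1, 2, 2) · λ_5+ρ ↦ (10, 2, 4, 3, 4) · λ_6+ρ ↦ (1, 5, 11, 3, 2) · λ_7+ρ ↦ (10, 2, 4, 3, 4) · λ_8+ρ ↦ (10, 2, 4, 3, 4) · λ_9+ρ ↦ (9, 5, 2, 3, 0) · λ_10+ρ ↦ (13, 3, 1, 2, 2) · λ_11+ρ ↦ (13, 3, 1, 2, 2) · λ_12+ρ ↦ (10, 2, 4, 3, 4) · λ_13+ρ ↦ (13, 3, 1, 2, 2)

Linkage partition of the 13 weights (4 classes, p=23):

[[1, 2, 6], [3, 4, 10, 11, 13], [5, 7, 8, 12], [9]]


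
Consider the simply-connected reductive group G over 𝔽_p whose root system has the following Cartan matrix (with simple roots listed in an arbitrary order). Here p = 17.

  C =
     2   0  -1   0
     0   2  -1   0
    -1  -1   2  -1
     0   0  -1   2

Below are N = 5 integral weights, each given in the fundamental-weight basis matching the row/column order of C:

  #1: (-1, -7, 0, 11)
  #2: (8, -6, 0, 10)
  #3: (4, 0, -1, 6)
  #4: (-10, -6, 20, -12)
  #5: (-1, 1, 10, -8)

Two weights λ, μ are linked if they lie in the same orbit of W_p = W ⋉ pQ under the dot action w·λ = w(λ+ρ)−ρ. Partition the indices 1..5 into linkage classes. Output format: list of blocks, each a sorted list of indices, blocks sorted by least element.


C ↔ D_4 under row/col permutation; |W(D_4)| = 192.

Ā_17 reps of the 5 weights (D_4, coords as presented):

  [1] (5, 1, 0, 7) · [2] (5, 1, 0, 7) · [3] (5, 1, 0, 7) · [4] (5, 1, 0, 7) · [5] (0, 2, 4, 7)

The 5 indices split into 2 linkage classes (same alcove rep ⇔ same W_17-dot-orbit):

[[1, 2, 3, 4], [5]]


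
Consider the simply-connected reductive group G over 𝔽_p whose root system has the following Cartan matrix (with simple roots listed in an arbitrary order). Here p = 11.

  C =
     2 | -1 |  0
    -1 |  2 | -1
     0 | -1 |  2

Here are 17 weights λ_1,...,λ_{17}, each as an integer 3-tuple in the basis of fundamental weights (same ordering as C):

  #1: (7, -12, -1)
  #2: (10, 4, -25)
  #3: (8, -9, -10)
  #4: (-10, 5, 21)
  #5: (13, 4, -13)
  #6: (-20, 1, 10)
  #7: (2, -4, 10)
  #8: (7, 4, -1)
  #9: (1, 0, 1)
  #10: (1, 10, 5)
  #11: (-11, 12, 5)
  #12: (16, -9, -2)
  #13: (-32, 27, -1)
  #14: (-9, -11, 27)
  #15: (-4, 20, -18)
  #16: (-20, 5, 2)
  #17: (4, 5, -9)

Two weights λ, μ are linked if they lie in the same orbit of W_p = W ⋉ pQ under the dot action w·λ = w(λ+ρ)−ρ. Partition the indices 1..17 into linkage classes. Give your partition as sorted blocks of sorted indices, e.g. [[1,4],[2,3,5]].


Root system A_3: the 3×3 matrix C matches after relabeling.

Ā_11 reps of the 17 weights (A_3, coords as presented):

  λ_1 → (0, 3, 8) · λ_2 → (3, 2, 6) · λ_3 → (2, 1, 2) · λ_4 → (3, 2, 6) · λ_5 → (1, 3, 3) · λ_6 → (6, 3, 2) · λ_7 → (0, 3, 8) · λ_8 → (6, 3, 2) · λ_9 → (2, 1, 2) · λ_10 → (6, 3, 2) · λ_11 → (2, 1, 2) · λ_12 → (2, 1, 2) · λ_13 → (3, 2, 6) · λ_14 → (1, 6, 1) · λ_15 → (1, 6, 1) · λ_16 → (2, 1, 2) · λ_17 → (3, 2, 6)

These 17 weights hit 6 W_11-dot-orbits; sizes (2, 4, 5, 1, 3, 2):

[[1, 7], [2, 4, 13, 17], [3, 9, 11, 12, 16], [5], [6, 8, 10], [14, 15]]


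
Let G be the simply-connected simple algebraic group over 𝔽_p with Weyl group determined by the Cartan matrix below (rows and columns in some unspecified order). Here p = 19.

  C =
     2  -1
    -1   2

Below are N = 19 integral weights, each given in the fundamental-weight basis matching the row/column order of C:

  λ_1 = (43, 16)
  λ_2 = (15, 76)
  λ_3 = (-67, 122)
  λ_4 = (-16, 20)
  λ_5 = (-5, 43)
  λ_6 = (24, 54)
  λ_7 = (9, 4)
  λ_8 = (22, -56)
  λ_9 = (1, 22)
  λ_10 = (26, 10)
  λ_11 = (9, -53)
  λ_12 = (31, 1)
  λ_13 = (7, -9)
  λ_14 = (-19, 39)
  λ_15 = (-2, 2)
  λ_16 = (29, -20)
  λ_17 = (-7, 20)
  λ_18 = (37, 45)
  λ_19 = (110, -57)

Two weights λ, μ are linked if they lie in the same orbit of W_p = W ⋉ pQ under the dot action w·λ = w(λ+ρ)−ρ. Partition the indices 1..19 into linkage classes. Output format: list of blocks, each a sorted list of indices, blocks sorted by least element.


Cartan matrix: type A_2 (|W|=6); un-permuting the 2 rows.

Alcove-folded reps (p=19, 19 weights, presented ϖ-order):

    λ_1 → (13, 4)
    λ_2 → (1, 2)
    λ_3 → (9, 0)
    λ_4 → (13, 4)
    λ_5 → (13, 4)
    λ_6 → (13, 4)
    λ_7 → (10, 5)
    λ_8 → (13, 4)
    λ_9 → (4, 13)
    λ_10 → (0, 8)
    λ_11 → (10, 5)
    λ_12 → (4, 13)
    λ_13 → (0, 8)
    λ_14 → (1, 2)
    λ_15 → (1, 2)
    λ_16 → (0, 8)
    λ_17 → (4, 13)
    λ_18 → (0, 8)
    λ_19 → (1, 2)

Grouping the 19 weights by Ā_19-representative: 6 linkage classes.

[[1, 4, 5, 6, 8], [2, 14, 15, 19], [3], [7, 11], [9, 12, 17], [10, 13, 16, 18]]


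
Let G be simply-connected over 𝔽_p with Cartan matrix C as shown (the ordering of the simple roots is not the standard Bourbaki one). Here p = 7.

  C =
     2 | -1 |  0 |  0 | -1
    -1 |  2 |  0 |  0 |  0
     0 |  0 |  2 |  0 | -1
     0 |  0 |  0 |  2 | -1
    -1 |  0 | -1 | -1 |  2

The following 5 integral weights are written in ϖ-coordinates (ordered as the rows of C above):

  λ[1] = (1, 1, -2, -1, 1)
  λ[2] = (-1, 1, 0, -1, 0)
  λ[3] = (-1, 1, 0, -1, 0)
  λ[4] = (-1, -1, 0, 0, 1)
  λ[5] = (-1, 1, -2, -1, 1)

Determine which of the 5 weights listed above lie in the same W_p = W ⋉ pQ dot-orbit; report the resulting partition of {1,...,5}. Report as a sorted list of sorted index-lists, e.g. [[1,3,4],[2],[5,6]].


D_5 Cartan matrix, 5 simple roots permuted; ρ=(1,1,1,1,1).

Folding the 5 weights λ_j+ρ into Ā_7 (reps in the given 5-coord order):

  1: (0, 2, 1, 0, 1) · 2: (0, 2, 1, 0, 1) · 3: (0, 2, 1, 0, 1) · 4: (0, 0, 1, 1, 2) · 5: (0, 2, 1, 0, 1)

Linkage partition of the 5 weights (2 classes, p=7):

[[1, 2, 3, 5], [4]]


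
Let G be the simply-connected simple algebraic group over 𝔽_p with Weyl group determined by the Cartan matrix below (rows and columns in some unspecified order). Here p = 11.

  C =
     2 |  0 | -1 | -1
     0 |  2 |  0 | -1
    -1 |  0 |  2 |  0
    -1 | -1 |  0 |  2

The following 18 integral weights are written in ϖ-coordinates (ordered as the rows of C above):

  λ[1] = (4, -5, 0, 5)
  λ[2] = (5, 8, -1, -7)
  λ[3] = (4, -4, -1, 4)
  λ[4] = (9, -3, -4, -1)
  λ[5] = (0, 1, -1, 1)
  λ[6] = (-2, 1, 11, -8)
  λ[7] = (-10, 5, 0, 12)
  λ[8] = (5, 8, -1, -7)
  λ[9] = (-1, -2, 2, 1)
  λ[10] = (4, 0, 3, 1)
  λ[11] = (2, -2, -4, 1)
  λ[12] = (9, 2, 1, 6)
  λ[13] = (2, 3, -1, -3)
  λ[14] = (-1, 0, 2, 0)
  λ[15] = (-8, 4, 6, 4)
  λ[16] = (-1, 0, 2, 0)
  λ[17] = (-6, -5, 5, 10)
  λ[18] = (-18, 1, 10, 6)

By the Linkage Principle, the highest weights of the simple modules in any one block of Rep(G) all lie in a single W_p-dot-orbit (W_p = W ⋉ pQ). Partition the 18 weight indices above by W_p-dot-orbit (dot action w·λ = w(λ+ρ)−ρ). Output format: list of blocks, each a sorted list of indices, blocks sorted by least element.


Type A_4, rank 4, |W|=120; reorder rows/cols to standard.

W_11-reps of the 18 weights in Ā_11 (same 4-coord order as C):

  [1] (5, 3, 0, 2)
  [2] (0, 3, 0, 6)
  [3] (5, 3, 0, 2)
  [4] (5, 0, 3, 2)
  [5] (1, 2, 0, 2)
  [6] (2, 0, 3, 5)
  [7] (1, 2, 0, 2)
  [8] (0, 3, 0, 6)
  [9] (0, 1, 3, 1)
  [10] (5, 0, 3, 2)
  [11] (0, 1, 3, 1)
  [12] (0, 1, 3, 1)
  [13] (1, 2, 0, 2)
  [14] (0, 1, 3, 1)
  [15] (5, 3, 0, 2)
  [16] (0, 1, 3, 1)
  [17] (5, 3, 0, 2)
  [18] (1, 2, 0, 2)

These 18 weights hit 6 W_11-dot-orbits; sizes (4, 2, 2, 4, 1, 5):

[[1, 3, 15, 17], [2, 8], [4, 10], [5, 7, 13, 18], [6], [9, 11, 12, 14, 16]]


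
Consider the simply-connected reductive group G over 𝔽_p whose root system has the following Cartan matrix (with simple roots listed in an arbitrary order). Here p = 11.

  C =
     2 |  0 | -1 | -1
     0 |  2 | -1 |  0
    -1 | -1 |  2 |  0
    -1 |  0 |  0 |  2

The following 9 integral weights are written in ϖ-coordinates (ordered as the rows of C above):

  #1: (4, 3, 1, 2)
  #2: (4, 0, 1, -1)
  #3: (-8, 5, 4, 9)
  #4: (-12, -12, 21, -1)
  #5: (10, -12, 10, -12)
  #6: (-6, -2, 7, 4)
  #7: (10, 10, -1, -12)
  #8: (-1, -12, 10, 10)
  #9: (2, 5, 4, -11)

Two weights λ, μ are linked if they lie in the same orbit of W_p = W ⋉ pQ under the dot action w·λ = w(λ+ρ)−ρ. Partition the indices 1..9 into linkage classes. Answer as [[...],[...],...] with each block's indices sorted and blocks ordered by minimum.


C ↔ A_4 under row/col permutation; |W(A_4)| = 120.

Alcove-folded reps (p=11, 9 weights, presented ϖ-order):

    [1] (5, 1, 2, 0)
    [2] (5, 1, 2, 0)
    [3] (5, 1, 2, 0)
    [4] (0, 0, 0, 0)
    [5] (0, 0, 0, 0)
    [6] (5, 1, 2, 0)
    [7] (0, 0, 0, 0)
    [8] (0, 0, 0, 0)
    [9] (5, 1, 2, 0)

Partition of {1..9} into 2 W_11-dot-orbits:

[[1, 2, 3, 6, 9], [4, 5, 7, 8]]


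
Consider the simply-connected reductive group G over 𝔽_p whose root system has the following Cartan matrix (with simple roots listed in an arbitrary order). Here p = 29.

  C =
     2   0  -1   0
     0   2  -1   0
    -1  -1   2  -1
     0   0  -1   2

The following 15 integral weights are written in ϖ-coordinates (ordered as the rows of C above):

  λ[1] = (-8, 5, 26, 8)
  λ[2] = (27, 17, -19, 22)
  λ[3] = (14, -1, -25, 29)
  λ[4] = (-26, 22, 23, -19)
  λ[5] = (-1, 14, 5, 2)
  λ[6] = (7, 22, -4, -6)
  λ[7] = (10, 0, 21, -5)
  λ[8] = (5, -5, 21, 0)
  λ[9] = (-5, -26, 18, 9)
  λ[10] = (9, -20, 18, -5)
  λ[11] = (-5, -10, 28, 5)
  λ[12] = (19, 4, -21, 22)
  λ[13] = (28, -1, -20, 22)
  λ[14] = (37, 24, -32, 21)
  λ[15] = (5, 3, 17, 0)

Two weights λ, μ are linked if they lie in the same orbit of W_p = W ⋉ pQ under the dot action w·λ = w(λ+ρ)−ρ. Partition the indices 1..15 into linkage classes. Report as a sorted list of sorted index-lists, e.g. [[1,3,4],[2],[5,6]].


Type D_4, rank 4, |W|=192; reorder rows/cols to standard.

λ_j+ρ reflected into Ā_29 (⟨·,θ^∨⟩≤29); 4-tuples as given:

    λ_1+ρ ↦ (2, 3, 4, 0)
    λ_2+ρ ↦ (6, 4, 0, 1)
    λ_3+ρ ↦ (0, 15, 5, 3)
    λ_4+ρ ↦ (6, 4, 0, 1)
    λ_5+ρ ↦ (0, 15, 5, 3)
    λ_6+ρ ↦ (0, 15, 5, 3)
    λ_7+ρ ↦ (6, 4, 0, 1)
    λ_8+ρ ↦ (6, 4, 0, 1)
    λ_9+ρ ↦ (6, 15, 4, 0)
    λ_10+ρ ↦ (6, 15, 4, 0)
    λ_11+ρ ↦ (2, 3, 4, 0)
    λ_12+ρ ↦ (0, 15, 5, 3)
    λ_13+ρ ↦ (6, 15, 4, 0)
    λ_14+ρ ↦ (2, 3, 4, 0)
    λ_15+ρ ↦ (6, 4, 0, 1)

The 15 indices split into 4 linkage classes (same alcove rep ⇔ same W_29-dot-orbit):

[[1, 11, 14], [2, 4, 7, 8, 15], [3, 5, 6, 12], [9, 10, 13]]


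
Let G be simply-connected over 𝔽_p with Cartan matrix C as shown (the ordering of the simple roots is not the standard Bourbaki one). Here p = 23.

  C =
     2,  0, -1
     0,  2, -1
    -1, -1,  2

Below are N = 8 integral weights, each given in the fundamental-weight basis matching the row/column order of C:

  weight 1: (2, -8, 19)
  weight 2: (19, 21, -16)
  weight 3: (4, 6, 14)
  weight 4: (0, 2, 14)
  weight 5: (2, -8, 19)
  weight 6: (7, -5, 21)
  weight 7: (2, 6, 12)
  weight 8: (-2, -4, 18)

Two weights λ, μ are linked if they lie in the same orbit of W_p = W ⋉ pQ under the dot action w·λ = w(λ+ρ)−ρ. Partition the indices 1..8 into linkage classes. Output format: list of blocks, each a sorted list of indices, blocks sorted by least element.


C ↔ A_3 under row/col permutation; |W(A_3)| = 24.

W_23-reps of the 8 weights in Ā_23 (same 3-coord order as C):

  λ_1+ρ ↦ (3, 7, 13)
  λ_2+ρ ↦ (1, 3, 15)
  λ_3+ρ ↦ (1, 3, 15)
  λ_4+ρ ↦ (1, 3, 15)
  λ_5+ρ ↦ (3, 7, 13)
  λ_6+ρ ↦ (1, 3, 15)
  λ_7+ρ ↦ (3, 7, 13)
  λ_8+ρ ↦ (1, 3, 15)

2 distinct reps among the 8 weights ⇒ 2 W_23-linkage classes:

[[1, 5, 7], [2, 3, 4, 6, 8]]


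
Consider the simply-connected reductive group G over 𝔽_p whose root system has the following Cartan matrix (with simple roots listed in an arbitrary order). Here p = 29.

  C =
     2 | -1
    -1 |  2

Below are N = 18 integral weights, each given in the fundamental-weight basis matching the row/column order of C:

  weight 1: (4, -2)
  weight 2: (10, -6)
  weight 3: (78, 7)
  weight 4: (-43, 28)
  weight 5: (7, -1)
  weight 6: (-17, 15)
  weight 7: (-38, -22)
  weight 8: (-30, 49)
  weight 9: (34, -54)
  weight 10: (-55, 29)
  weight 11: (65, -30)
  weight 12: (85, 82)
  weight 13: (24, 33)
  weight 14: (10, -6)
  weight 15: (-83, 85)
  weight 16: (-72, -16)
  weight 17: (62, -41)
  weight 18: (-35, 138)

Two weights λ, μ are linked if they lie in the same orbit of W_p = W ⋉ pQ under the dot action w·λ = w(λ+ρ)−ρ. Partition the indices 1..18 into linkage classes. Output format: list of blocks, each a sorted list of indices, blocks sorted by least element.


Cartan matrix: type A_2 (|W|=6); un-permuting the 2 rows.

Each λ_j+ρ reduced to Ā_29; 2-tuples below use C's row order:

  λ_1 → (4, 1);  λ_2 → (6, 5);  λ_3 → (8, 0);  λ_4 → (16, 0);  λ_5 → (8, 0);  λ_6 → (16, 0);  λ_7 → (8, 0);  λ_8 → (8, 0);  λ_9 → (6, 5);  λ_10 → (4, 1);  λ_11 → (8, 0);  λ_12 → (4, 1);  λ_13 → (4, 1);  λ_14 → (6, 5);  λ_15 → (4, 1);  λ_16 → (1, 15);  λ_17 → (6, 5);  λ_18 → (6, 5)

Grouping the 18 weights by Ā_29-representative: 5 linkage classes.

[[1, 10, 12, 13, 15], [2, 9, 14, 17, 18], [3, 5, 7, 8, 11], [4, 6], [16]]


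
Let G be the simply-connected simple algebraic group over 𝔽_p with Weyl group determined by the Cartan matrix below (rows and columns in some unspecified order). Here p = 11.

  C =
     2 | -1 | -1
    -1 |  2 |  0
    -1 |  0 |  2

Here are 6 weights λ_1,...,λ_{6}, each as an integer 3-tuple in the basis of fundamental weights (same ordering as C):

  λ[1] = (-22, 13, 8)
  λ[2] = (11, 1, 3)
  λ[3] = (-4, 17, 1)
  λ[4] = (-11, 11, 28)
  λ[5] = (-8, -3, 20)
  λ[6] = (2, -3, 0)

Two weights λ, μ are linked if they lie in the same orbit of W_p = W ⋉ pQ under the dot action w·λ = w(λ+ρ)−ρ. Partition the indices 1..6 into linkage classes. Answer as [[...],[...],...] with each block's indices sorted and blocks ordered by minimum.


Cartan matrix: type A_3 (|W|=24); un-permuting the 3 rows.

Each λ_j+ρ reduced to Ā_11; 3-tuples below use C's row order:

    λ_1 → (1, 2, 1)
    λ_2 → (4, 4, 2)
    λ_3 → (4, 4, 2)
    λ_4 → (1, 2, 1)
    λ_5 → (1, 2, 1)
    λ_6 → (1, 2, 1)

Grouping the 6 weights by Ā_11-representative: 2 linkage classes.

[[1, 4, 5, 6], [2, 3]]


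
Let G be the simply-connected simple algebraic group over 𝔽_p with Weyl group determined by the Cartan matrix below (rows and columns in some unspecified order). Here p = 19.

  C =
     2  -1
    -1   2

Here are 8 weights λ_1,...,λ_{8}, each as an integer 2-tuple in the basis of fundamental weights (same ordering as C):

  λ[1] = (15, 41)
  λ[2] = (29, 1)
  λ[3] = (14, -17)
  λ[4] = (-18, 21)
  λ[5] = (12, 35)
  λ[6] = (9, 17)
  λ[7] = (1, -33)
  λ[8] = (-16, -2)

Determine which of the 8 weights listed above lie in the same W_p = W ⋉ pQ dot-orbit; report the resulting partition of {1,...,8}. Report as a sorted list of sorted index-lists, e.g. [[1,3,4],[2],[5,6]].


Cartan matrix: type A_2 (|W|=6); un-permuting the 2 rows.

Ā_19 reps of the 8 weights (A_2, coords as presented):

  λ_1+ρ ↦ (1, 15);  λ_2+ρ ↦ (6, 11);  λ_3+ρ ↦ (1, 15);  λ_4+ρ ↦ (14, 2);  λ_5+ρ ↦ (6, 11);  λ_6+ρ ↦ (1, 9);  λ_7+ρ ↦ (6, 11);  λ_8+ρ ↦ (1, 15)

4 distinct reps among the 8 weights ⇒ 4 W_19-linkage classes:

[[1, 3, 8], [2, 5, 7], [4], [6]]


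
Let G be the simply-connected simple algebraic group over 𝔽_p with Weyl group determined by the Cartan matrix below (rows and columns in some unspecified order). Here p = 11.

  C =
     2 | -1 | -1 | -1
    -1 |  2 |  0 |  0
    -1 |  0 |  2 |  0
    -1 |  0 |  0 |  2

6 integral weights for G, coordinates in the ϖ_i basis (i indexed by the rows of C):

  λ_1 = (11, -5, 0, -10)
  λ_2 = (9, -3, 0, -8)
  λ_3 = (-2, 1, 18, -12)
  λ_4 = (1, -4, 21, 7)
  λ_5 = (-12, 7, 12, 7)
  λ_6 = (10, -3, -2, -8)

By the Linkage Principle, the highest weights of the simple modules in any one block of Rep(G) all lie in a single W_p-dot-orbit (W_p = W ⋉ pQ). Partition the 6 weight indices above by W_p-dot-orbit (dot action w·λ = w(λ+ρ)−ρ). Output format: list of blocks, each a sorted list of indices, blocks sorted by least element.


D_4 Cartan matrix, 4 simple roots permuted; ρ=(1,1,1,1).

Alcove-folded reps (p=11, 6 weights, presented ϖ-order):

    λ_1+ρ ↦ (0, 2, 1, 7)
    λ_2+ρ ↦ (0, 2, 1, 7)
    λ_3+ρ ↦ (0, 2, 1, 7)
    λ_4+ρ ↦ (0, 2, 1, 7)
    λ_5+ρ ↦ (2, 1, 0, 1)
    λ_6+ρ ↦ (0, 2, 1, 7)

Partition of {1..6} into 2 W_11-dot-orbits:

[[1, 2, 3, 4, 6], [5]]


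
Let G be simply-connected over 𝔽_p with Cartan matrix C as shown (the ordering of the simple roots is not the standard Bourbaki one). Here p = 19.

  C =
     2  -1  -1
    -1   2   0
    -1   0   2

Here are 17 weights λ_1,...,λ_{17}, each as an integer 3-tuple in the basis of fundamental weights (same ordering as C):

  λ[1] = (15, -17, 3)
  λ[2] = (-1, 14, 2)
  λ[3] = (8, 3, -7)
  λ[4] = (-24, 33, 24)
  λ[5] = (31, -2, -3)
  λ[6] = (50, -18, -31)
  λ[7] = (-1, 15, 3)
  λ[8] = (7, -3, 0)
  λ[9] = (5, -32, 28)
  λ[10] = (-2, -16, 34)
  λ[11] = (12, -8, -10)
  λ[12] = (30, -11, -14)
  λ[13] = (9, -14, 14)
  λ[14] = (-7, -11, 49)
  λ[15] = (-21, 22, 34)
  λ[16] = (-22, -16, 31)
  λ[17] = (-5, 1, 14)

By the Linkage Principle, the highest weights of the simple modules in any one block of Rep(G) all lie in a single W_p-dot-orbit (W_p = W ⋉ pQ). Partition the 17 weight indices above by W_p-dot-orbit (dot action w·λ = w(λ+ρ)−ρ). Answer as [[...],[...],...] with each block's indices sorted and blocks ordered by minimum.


Type A_3, rank 3, |W|=24; reorder rows/cols to standard.

Folding the 17 weights λ_j+ρ into Ā_19 (reps in the given 3-coord order):

  λ_1 → (0, 15, 3) · λ_2 → (0, 15, 3) · λ_3 → (3, 4, 6) · λ_4 → (2, 2, 11) · λ_5 → (6, 2, 1) · λ_6 → (2, 2, 11) · λ_7 → (0, 15, 3) · λ_8 → (6, 2, 1) · λ_9 → (3, 4, 6) · λ_10 → (0, 15, 3) · λ_11 → (3, 4, 6) · λ_12 → (6, 2, 1) · λ_13 → (3, 4, 6) · λ_14 → (3, 4, 6) · λ_15 → (0, 15, 3) · λ_16 → (2, 2, 11) · λ_17 → (2, 2, 11)

4 distinct reps among the 17 weights ⇒ 4 W_19-linkage classes:

[[1, 2, 7, 10, 15], [3, 9, 11, 13, 14], [4, 6, 16, 17], [5, 8, 12]]


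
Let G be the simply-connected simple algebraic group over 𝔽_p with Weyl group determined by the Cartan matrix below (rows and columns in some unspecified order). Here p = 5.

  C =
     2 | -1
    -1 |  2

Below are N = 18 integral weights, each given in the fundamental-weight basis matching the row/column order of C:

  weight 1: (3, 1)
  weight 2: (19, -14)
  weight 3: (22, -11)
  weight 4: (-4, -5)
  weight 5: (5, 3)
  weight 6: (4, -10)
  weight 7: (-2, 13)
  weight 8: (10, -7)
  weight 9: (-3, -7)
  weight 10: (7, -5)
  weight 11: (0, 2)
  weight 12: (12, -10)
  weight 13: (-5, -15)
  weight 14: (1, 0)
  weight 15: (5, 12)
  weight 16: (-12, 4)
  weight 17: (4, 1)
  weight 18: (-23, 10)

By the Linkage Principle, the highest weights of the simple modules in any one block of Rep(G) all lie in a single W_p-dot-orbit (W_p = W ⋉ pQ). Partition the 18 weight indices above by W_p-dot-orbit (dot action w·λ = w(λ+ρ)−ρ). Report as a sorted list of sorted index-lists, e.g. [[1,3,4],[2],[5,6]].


A_2 Cartan matrix, 2 simple roots permuted; ρ=(1,1).

Ā_5 reps of the 18 weights (A_2, coords as presented):

  λ_1 → (3, 1);  λ_2 → (3, 0);  λ_3 → (3, 0);  λ_4 → (2, 1);  λ_5 → (0, 1);  λ_6 → (0, 1);  λ_7 → (1, 1);  λ_8 → (0, 1);  λ_9 → (2, 1);  λ_10 → (1, 1);  λ_11 → (1, 3);  λ_12 → (1, 3);  λ_13 → (1, 3);  λ_14 → (2, 1);  λ_15 → (3, 1);  λ_16 → (0, 1);  λ_17 → (3, 0);  λ_18 → (1, 1)

The 18 indices split into 6 linkage classes (same alcove rep ⇔ same W_5-dot-orbit):

[[1, 15], [2, 3, 17], [4, 9, 14], [5, 6, 8, 16], [7, 10, 18], [11, 12, 13]]


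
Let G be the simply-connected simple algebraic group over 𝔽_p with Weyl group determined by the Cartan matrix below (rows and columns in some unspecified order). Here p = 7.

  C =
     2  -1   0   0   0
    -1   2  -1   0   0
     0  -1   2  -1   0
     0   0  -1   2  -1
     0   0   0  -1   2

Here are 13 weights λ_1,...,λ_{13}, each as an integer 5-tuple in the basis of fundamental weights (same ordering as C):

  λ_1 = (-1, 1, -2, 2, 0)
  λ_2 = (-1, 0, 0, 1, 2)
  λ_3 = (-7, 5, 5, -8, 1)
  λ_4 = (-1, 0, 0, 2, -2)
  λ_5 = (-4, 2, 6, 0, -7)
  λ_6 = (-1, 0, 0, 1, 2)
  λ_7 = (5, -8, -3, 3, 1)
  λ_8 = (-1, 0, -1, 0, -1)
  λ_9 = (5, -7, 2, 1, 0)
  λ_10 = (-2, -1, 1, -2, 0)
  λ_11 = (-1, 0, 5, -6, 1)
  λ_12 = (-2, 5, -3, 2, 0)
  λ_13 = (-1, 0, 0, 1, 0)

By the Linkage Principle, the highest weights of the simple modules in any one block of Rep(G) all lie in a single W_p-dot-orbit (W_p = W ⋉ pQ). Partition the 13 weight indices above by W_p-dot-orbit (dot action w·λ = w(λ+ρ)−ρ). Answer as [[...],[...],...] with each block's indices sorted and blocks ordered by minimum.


Type A_5, rank 5, |W|=720; reorder rows/cols to standard.

W_7-reps of the 13 weights in Ā_7 (same 5-coord order as C):

    [1] (0, 1, 1, 2, 1)
    [2] (0, 1, 1, 2, 3)
    [3] (0, 1, 0, 1, 0)
    [4] (0, 1, 1, 2, 1)
    [5] (0, 1, 1, 2, 3)
    [6] (0, 1, 1, 2, 3)
    [7] (0, 1, 1, 2, 1)
    [8] (0, 1, 0, 1, 0)
    [9] (0, 3, 2, 1, 0)
    [10] (0, 1, 0, 1, 0)
    [11] (0, 1, 1, 2, 3)
    [12] (0, 3, 2, 1, 0)
    [13] (0, 1, 1, 2, 1)

Linkage partition of the 13 weights (4 classes, p=7):

[[1, 4, 7, 13], [2, 5, 6, 11], [3, 8, 10], [9, 12]]
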